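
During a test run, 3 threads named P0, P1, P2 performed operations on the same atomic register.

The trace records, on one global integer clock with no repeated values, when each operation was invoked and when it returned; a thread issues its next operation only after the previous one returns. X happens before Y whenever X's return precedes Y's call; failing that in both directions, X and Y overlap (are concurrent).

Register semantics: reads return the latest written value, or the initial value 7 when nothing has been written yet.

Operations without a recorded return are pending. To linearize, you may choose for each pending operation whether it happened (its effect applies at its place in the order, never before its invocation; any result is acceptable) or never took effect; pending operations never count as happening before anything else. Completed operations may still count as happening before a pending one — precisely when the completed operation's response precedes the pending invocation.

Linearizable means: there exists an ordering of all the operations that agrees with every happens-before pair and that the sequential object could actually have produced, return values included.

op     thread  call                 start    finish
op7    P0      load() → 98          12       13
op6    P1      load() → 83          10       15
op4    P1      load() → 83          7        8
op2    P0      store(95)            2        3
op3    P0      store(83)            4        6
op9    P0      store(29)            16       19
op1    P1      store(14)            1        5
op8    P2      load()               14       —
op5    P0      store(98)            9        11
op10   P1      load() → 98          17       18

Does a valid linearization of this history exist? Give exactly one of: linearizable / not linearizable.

witness order: op1, op2, op3, op4, op6, op5, op7, op8, op10, op9
after step 1 (op1 store(14)): value 14
after step 2 (op2 store(95)): value 95
after step 3 (op3 store(83)): value 83
after step 4 (op4 load() → 83): value 83
after step 5 (op6 load() → 83): value 83
after step 6 (op5 store(98)): value 98
after step 7 (op7 load() → 98): value 98
after step 8 (op8 load() (pending, included)): value 98
after step 9 (op10 load() → 98): value 98
after step 10 (op9 store(29)): value 29

linearizable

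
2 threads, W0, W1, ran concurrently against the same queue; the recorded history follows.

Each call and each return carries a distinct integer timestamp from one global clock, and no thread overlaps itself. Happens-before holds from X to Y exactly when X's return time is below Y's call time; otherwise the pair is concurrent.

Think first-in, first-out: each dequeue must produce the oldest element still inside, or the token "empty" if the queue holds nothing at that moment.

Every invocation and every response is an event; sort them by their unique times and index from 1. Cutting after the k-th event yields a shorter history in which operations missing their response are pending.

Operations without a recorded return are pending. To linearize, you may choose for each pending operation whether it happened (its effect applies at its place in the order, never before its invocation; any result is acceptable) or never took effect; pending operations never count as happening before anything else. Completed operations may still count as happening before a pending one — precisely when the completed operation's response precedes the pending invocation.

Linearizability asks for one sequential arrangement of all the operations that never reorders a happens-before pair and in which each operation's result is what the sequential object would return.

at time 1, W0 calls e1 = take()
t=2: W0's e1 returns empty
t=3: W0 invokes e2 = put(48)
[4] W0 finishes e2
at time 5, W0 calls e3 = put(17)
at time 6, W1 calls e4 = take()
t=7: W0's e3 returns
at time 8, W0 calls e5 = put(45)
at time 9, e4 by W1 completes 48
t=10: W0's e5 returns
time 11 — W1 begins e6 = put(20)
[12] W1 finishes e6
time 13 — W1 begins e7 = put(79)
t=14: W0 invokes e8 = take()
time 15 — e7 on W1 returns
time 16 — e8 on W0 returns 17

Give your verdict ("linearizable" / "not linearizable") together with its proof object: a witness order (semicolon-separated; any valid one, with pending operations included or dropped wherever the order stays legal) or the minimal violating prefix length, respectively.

1. e1 take() → empty, leaving queue <>
2. e2 put(48), leaving queue <48>
3. e3 put(17), leaving queue <48,17>
4. e4 take() → 48, leaving queue <17>
5. e5 put(45), leaving queue <17,45>
6. e6 put(20), leaving queue <17,45,20>
7. e7 put(79), leaving queue <17,45,20,79>
8. e8 take() → 17, leaving queue <45,20,79>

linearizable — witness: e1; e2; e3; e4; e5; e6; e7; e8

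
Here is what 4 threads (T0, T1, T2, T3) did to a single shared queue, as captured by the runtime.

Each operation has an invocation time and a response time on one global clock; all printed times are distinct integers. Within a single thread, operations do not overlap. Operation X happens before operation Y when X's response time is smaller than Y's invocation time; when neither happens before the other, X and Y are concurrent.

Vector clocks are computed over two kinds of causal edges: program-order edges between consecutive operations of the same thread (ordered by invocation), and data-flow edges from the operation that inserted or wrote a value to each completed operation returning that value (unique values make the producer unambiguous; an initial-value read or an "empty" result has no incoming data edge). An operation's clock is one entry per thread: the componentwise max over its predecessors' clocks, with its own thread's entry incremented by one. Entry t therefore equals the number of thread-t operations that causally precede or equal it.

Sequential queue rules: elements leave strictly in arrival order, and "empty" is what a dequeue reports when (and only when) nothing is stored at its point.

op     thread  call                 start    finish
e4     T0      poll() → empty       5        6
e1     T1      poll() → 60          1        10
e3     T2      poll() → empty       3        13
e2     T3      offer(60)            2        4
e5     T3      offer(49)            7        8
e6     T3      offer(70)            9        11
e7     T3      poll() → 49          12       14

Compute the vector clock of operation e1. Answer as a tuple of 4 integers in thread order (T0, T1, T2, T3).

VC(e2, invoked at 2): no causal predecessors; +1 on T3 → (0, 0, 0, 1)
VC(e3, invoked at 3): no causal predecessors; +1 on T2 → (0, 0, 1, 0)
VC(e4, invoked at 5): no causal predecessors; +1 on T0 → (1, 0, 0, 0)
invoked at 7, e5 merges VC(e2)=(0, 0, 0, 1) and bumps T3's slot → (0, 0, 0, 2)
invoked at 1, e1 merges VC(e2)=(0, 0, 0, 1) and bumps T1's slot → (0, 1, 0, 1)
invoked at 9, e6 merges VC(e5)=(0, 0, 0, 2) and bumps T3's slot → (0, 0, 0, 3)
invoked at 12, e7 merges VC(e5)=(0, 0, 0, 2), VC(e6)=(0, 0, 0, 3) and bumps T3's slot → (0, 0, 0, 4)
target: VC(e1) = (0, 1, 0, 1)

(0, 1, 0, 1)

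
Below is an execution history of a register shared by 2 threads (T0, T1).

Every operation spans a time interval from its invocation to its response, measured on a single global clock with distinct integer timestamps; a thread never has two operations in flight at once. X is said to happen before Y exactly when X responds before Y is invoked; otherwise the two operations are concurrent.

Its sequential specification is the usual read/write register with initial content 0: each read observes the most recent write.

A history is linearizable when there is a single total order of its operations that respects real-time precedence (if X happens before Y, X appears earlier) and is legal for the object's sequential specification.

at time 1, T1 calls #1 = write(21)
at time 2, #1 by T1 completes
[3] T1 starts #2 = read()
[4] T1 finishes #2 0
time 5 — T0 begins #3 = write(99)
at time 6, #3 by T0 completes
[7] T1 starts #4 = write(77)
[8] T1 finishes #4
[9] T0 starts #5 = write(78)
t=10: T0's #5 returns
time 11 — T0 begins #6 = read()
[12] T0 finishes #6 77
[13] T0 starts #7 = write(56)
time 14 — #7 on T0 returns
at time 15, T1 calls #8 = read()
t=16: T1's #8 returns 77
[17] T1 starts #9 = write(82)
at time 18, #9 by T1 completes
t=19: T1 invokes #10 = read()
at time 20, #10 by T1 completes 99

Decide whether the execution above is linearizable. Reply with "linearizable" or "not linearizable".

not linearizable

events 1..3 are fine; event 4 — the response of #2 at time 4 — makes the prefix non-linearizable
a single order respects real time; the 2 completed register operations fail replay along it
for example #1, #2 fails at step 2: #2 read() → 0 is not legal there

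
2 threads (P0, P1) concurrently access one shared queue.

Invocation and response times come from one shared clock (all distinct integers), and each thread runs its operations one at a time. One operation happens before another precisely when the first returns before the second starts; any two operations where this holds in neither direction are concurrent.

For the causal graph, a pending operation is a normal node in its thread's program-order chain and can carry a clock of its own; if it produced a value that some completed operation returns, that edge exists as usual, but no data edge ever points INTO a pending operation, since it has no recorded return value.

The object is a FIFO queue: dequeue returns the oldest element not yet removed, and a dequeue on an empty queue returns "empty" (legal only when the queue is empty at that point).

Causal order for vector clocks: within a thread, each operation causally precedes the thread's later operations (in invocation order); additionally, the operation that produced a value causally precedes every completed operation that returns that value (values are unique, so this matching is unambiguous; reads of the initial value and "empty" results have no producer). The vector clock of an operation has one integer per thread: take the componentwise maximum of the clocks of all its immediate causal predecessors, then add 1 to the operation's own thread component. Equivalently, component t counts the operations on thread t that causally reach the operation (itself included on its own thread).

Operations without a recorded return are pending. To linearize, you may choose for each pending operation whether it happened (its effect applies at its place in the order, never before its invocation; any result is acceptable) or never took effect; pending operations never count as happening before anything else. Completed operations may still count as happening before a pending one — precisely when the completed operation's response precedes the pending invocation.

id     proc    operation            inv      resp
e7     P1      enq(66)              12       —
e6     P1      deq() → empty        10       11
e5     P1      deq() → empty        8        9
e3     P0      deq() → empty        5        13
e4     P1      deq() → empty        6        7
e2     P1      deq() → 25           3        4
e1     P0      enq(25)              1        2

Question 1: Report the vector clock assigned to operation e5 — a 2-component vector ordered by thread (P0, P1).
Answer: (1, 3)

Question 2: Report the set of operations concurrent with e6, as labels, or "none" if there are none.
Answer: e3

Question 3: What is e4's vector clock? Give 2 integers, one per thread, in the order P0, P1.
Answer: (1, 2)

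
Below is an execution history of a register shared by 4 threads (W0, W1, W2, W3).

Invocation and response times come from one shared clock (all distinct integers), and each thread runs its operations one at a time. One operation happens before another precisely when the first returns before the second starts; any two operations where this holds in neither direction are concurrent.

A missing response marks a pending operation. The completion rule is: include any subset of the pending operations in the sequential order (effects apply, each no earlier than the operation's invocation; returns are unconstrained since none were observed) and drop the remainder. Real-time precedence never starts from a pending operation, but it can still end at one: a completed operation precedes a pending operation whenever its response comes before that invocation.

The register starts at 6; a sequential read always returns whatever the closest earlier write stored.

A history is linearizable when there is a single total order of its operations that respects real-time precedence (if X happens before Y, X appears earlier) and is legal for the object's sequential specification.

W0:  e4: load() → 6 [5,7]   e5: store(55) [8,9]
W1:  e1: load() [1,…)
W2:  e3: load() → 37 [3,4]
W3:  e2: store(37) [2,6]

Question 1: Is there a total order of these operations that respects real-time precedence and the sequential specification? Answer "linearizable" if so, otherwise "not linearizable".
not linearizable

already the first 7 events (up to e4's response at time 7) admit no linearization; the first 6 still do
no legal order exists: 3 real-time-consistent candidates over 3 completed register operations, all rejected
no completion choice of the 1 pending operation (e1) rescues it — every subset was tried
sample order e2, e3, e4 (pending dropped) stalls at step 3 — e4 load() → 6 has no legal effect
sample order e3, e2, e4 (pending dropped) stalls at step 1 — e3 load() → 37 has no legal effect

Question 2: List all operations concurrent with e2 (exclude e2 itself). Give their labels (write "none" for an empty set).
e1, e3, e4

concurrent with e2 ([2,6]): every op whose interval crosses 2..6
e1 [1,…): concurrent
e3 [3,4]: concurrent
e4 [5,7]: concurrent
e5 [8,9]: after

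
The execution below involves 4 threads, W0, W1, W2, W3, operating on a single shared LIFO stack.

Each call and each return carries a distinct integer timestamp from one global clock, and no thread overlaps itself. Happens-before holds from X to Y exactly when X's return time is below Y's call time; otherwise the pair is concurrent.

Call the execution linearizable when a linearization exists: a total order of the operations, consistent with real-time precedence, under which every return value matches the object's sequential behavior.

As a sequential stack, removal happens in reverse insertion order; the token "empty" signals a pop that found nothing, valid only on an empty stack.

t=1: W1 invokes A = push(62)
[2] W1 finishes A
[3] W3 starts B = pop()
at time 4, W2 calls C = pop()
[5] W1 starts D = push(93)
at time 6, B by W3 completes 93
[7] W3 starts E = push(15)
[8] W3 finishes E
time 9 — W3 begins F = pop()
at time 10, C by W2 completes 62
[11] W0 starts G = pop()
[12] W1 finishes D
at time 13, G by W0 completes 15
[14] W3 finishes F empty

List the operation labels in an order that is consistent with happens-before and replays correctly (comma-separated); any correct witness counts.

step 1: A push(62) — stack <62>
step 2: C pop() → 62 — stack <>
step 3: D push(93) — stack <93>
step 4: B pop() → 93 — stack <>
step 5: E push(15) — stack <15>
step 6: G pop() → 15 — stack <>
step 7: F pop() → empty — stack <>

A, C, D, B, E, G, F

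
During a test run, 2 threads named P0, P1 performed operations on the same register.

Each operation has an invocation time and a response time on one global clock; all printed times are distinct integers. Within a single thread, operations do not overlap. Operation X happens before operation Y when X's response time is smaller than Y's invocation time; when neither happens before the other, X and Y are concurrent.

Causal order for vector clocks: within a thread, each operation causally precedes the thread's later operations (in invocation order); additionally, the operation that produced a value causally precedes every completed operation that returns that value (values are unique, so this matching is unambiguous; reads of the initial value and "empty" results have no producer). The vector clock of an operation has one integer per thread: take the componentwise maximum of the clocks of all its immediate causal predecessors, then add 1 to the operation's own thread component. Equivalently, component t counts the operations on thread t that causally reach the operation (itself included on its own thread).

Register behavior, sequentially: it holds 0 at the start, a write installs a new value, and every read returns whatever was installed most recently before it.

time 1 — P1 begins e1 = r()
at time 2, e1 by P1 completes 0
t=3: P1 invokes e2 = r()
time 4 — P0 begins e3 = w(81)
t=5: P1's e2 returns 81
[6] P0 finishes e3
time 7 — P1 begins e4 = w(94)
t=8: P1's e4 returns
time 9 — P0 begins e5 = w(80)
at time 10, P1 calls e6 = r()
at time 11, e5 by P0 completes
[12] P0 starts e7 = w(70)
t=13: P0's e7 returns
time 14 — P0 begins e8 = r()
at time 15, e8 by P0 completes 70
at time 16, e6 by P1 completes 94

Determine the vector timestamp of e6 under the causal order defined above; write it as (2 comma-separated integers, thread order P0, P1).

e1, invoked 1, has no incoming edges; only P1's bump applies → (0, 1)
e3, invoked 4, has no incoming edges; only P0's bump applies → (1, 0)
invoked at 9, e5 merges VC(e3)=(1, 0) and bumps P0's slot → (2, 0)
invoked at 3, e2 merges VC(e1)=(0, 1), VC(e3)=(1, 0) and bumps P1's slot → (1, 2)
invoked at 12, e7 merges VC(e5)=(2, 0) and bumps P0's slot → (3, 0)
invoked at 7, e4 merges VC(e2)=(1, 2) and bumps P1's slot → (1, 3)
invoked at 14, e8 merges VC(e7)=(3, 0) and bumps P0's slot → (4, 0)
invoked at 10, e6 merges VC(e4)=(1, 3) and bumps P1's slot → (1, 4)
target: VC(e6) = (1, 4)

(1, 4)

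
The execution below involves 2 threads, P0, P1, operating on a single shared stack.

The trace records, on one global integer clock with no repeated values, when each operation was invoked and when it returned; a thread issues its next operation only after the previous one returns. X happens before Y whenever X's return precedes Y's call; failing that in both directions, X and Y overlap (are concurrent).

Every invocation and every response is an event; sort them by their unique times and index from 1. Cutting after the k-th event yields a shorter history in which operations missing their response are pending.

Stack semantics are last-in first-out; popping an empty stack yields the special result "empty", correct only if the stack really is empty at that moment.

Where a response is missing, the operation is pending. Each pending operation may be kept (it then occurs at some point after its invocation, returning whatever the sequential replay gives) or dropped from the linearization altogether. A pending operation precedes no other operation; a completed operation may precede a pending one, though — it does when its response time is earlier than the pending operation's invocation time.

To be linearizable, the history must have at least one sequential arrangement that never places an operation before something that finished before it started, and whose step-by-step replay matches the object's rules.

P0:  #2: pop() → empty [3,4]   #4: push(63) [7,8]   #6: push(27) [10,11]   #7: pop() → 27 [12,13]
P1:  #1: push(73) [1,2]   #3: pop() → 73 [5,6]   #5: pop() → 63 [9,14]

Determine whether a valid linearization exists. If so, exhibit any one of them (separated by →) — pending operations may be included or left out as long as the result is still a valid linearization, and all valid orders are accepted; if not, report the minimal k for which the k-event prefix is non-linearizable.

not linearizable — minimal violating prefix: 4 events

prefix check: 1..3 passes, 1..4 fails once #2's time-4 response joins
the sole real-time-consistent order of 2 completed operations fails the stack replay
sample order #1, #2 stalls at step 2 — #2 pop() → empty has no legal effect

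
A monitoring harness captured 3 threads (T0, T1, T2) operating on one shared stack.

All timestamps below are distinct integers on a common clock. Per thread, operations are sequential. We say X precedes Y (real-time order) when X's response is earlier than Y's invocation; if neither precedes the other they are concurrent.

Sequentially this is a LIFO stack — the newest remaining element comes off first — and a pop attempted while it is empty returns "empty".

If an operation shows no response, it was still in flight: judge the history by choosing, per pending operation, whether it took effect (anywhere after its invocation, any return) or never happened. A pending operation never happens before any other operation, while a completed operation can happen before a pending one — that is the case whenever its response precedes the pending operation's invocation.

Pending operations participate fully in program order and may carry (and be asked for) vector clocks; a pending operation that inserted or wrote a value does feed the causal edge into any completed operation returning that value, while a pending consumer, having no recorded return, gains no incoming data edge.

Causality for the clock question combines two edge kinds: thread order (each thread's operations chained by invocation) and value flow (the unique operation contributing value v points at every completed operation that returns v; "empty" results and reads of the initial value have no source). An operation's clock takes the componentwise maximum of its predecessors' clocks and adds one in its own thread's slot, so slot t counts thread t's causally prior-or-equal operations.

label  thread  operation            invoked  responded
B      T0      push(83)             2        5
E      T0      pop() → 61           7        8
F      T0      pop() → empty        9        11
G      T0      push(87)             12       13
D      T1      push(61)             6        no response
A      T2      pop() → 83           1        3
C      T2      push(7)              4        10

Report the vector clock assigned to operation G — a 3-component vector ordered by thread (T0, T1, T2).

invoked at 6, D has no predecessors; its own T1 bump gives (0, 1, 0)
invoked at 2, B has no predecessors; its own T0 bump gives (1, 0, 0)
invoked at 1, A merges VC(B)=(1, 0, 0) and bumps T2's slot → (1, 0, 1)
invoked at 4, C merges VC(A)=(1, 0, 1) and bumps T2's slot → (1, 0, 2)
invoked at 7, E merges VC(B)=(1, 0, 0), VC(D)=(0, 1, 0) and bumps T0's slot → (2, 1, 0)
invoked at 9, F merges VC(E)=(2, 1, 0) and bumps T0's slot → (3, 1, 0)
invoked at 12, G merges VC(F)=(3, 1, 0) and bumps T0's slot → (4, 1, 0)
target: VC(G) = (4, 1, 0)

(4, 1, 0)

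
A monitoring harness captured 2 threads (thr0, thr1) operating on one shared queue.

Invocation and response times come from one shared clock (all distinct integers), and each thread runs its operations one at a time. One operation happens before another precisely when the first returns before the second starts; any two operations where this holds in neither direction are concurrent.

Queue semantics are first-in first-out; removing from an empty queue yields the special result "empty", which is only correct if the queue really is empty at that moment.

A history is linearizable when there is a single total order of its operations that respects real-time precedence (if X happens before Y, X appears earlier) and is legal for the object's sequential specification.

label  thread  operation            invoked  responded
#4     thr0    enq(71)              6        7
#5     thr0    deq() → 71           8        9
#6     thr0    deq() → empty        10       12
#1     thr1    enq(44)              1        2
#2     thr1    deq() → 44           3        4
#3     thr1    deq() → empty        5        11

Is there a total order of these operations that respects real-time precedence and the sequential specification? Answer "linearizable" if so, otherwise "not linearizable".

linearizable

witness order: #1, #2, #3, #4, #5, #6
after step 1 (#1 enq(44)): queue <44>
after step 2 (#2 deq() → 44): queue <>
after step 3 (#3 deq() → empty): queue <>
after step 4 (#4 enq(71)): queue <71>
after step 5 (#5 deq() → 71): queue <>
after step 6 (#6 deq() → empty): queue <>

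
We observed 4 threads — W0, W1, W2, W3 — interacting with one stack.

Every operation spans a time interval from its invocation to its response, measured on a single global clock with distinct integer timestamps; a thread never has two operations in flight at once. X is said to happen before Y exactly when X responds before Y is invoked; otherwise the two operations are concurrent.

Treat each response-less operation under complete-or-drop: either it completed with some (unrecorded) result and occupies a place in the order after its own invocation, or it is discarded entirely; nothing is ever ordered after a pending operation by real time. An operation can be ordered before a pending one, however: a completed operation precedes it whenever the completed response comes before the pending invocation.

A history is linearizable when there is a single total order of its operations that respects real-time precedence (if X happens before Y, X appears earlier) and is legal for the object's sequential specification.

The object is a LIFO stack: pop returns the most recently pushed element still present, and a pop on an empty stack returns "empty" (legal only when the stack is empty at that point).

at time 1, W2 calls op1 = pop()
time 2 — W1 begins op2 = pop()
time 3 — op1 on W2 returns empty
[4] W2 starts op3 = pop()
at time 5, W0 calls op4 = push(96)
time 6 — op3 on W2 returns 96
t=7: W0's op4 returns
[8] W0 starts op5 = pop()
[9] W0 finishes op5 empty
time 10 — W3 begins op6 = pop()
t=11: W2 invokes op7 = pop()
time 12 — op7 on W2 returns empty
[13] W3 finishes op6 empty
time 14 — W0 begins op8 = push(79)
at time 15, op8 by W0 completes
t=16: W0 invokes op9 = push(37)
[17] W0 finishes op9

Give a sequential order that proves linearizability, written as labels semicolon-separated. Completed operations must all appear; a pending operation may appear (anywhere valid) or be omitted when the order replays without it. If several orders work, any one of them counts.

op1; op2; op4; op3; op5; op6; op7; op8; op9

step 1: op1 pop() → empty — stack <>
step 2: op2 pop() (pending, included) — stack <>
step 3: op4 push(96) — stack <96>
step 4: op3 pop() → 96 — stack <>
step 5: op5 pop() → empty — stack <>
step 6: op6 pop() → empty — stack <>
step 7: op7 pop() → empty — stack <>
step 8: op8 push(79) — stack <79>
step 9: op9 push(37) — stack <79,37>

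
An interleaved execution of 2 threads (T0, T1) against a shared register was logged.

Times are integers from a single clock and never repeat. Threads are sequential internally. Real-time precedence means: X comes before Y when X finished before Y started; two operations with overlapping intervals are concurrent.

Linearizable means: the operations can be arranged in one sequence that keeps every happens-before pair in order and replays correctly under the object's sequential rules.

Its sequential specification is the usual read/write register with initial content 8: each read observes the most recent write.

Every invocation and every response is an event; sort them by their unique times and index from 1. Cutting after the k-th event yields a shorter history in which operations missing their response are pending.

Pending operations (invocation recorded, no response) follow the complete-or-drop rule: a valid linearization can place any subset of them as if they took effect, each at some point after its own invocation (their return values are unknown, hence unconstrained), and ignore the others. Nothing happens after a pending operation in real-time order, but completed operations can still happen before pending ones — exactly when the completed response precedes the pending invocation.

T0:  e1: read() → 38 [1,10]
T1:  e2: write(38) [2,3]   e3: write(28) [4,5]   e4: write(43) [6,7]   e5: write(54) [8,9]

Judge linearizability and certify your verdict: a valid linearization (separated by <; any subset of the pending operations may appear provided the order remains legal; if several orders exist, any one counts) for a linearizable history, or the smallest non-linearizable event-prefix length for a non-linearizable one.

step 1: e2 write(38) — value 38
step 2: e1 read() → 38 — value 38
step 3: e3 write(28) — value 28
step 4: e4 write(43) — value 43
step 5: e5 write(54) — value 54

linearizable — witness: e2 < e1 < e3 < e4 < e5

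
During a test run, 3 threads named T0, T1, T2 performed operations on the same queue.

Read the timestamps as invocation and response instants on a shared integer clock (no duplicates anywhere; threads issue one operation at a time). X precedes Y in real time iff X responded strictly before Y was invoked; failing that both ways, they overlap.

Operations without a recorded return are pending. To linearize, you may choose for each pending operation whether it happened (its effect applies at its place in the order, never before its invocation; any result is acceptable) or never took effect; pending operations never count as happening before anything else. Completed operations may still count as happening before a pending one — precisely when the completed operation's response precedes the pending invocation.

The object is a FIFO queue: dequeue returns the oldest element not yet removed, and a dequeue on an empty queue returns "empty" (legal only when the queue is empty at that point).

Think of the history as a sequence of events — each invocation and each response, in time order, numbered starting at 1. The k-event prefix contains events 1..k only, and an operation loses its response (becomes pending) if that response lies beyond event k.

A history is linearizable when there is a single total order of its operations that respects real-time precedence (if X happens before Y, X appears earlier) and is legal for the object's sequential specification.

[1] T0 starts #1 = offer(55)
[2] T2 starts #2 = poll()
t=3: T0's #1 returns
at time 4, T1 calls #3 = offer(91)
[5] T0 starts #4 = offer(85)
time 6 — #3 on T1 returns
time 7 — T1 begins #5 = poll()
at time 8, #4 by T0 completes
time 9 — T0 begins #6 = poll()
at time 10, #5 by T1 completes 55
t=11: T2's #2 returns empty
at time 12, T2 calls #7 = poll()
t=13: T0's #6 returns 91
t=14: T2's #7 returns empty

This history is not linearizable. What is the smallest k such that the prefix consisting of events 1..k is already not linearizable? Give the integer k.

14

a valid linearization of events 1..13 exists, for instance #2, #1, #3, #4, #5, #6:
1. #2 poll() → empty, leaving queue <>
2. #1 offer(55), leaving queue <55>
3. #3 offer(91), leaving queue <55,91>
4. #4 offer(85), leaving queue <55,91,85>
5. #5 poll() → 55, leaving queue <91,85>
6. #6 poll() → 91, leaving queue <85>
adding event 14 (#7 responds at 14) leaves no legal real-time order
one such order, #1, #2, #3, #4, #5, #6, #7, breaks at step 2 where #2 poll() → empty is illegal
one such order, #1, #2, #3, #4, #5, #7, #6, breaks at step 2 where #2 poll() → empty is illegal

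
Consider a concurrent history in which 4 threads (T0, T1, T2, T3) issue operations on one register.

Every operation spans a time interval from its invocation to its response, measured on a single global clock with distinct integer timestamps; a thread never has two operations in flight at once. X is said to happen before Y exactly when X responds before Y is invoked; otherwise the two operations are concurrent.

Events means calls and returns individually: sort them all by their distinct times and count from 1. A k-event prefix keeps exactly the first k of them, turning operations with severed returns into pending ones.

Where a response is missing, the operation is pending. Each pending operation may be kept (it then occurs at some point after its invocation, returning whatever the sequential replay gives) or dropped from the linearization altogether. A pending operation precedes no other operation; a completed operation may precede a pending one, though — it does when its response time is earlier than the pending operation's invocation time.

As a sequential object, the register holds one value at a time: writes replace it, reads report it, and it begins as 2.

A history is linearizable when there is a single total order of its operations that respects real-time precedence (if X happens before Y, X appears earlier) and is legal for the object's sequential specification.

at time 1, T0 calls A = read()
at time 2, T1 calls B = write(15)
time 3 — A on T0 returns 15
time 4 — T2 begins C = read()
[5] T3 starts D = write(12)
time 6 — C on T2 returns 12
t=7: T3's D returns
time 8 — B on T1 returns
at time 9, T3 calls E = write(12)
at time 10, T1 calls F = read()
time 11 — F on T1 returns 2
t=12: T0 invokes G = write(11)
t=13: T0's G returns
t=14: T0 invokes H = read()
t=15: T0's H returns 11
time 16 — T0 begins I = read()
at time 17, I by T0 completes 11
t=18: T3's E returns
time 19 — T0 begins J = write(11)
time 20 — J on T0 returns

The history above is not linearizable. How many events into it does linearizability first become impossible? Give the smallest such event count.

11

a valid linearization of events 1..10 exists, for instance B, A, D, C:
step 1: B write(15) — value 15
step 2: A read() → 15 — value 15
step 3: D write(12) — value 12
step 4: C read() → 12 — value 12
with event 11 included (F responding at time 11), all real-time-consistent orders fail
no completion choice of the 1 pending operation (E) rescues it — every subset was tried
e.g. A, B, C, D, F (pending dropped): illegal at step 1, since A read() → 15 cannot apply there
e.g. A, B, D, C, F (pending dropped): illegal at step 1, since A read() → 15 cannot apply there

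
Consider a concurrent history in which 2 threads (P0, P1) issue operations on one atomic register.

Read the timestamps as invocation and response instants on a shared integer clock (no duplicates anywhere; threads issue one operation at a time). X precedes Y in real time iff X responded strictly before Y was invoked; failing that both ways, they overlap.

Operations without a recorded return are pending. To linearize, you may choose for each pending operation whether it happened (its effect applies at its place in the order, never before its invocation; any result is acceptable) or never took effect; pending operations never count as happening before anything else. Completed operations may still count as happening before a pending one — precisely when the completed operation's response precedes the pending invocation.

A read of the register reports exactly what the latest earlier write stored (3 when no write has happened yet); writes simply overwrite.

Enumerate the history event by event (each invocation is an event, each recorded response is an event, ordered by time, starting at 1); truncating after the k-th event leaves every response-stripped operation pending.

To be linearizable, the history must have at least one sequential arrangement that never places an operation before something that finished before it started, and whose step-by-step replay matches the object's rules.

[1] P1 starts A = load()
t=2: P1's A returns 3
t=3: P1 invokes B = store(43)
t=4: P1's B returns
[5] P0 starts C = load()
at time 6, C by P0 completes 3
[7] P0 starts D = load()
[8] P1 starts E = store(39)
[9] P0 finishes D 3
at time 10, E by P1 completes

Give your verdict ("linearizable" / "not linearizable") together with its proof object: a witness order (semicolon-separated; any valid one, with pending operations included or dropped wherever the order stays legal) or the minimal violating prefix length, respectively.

events 1..5 are fine; event 6 — the response of C at time 6 — makes the prefix non-linearizable
the completed operations (3 total) allow one real-time order; the atomic register replay rejects it
e.g. A, B, C: illegal at step 3, since C load() → 3 cannot apply there

not linearizable — minimal violating prefix: 6 events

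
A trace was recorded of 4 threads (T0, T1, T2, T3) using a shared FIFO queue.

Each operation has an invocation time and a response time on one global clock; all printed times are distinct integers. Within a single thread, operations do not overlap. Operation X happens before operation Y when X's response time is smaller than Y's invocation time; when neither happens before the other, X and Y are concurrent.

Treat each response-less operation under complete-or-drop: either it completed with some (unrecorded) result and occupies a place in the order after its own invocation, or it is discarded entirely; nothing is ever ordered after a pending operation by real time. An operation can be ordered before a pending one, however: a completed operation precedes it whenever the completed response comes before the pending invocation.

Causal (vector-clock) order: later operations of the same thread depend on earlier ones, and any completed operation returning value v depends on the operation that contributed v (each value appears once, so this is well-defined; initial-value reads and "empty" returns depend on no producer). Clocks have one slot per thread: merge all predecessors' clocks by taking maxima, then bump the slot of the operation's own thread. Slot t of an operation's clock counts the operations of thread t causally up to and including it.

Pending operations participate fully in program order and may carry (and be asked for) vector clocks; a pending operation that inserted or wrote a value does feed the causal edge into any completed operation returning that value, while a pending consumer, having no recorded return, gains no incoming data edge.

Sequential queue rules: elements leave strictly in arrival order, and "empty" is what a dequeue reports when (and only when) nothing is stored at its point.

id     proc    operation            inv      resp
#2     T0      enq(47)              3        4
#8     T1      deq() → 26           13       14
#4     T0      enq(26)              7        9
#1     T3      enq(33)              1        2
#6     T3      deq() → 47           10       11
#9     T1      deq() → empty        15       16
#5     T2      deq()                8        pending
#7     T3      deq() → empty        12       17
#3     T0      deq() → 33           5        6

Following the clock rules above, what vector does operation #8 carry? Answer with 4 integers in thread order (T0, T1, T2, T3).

(3, 1, 0, 1)

invoked at 1, #1 has no predecessors; its own T3 bump gives (0, 0, 0, 1)
invoked at 8, #5 has no predecessors; its own T2 bump gives (0, 0, 1, 0)
invoked at 3, #2 has no predecessors; its own T0 bump gives (1, 0, 0, 0)
#6, invoked 10, takes VC(#1)=(0, 0, 0, 1), VC(#2)=(1, 0, 0, 0) under max, adds 1 for T3 → (1, 0, 0, 2)
#3, invoked 5, takes VC(#1)=(0, 0, 0, 1), VC(#2)=(1, 0, 0, 0) under max, adds 1 for T0 → (2, 0, 0, 1)
#7, invoked 12, takes VC(#6)=(1, 0, 0, 2) under max, adds 1 for T3 → (1, 0, 0, 3)
#4, invoked 7, takes VC(#3)=(2, 0, 0, 1) under max, adds 1 for T0 → (3, 0, 0, 1)
#8, invoked 13, takes VC(#4)=(3, 0, 0, 1) under max, adds 1 for T1 → (3, 1, 0, 1)
#9, invoked 15, takes VC(#8)=(3, 1, 0, 1) under max, adds 1 for T1 → (3, 2, 0, 1)
target: VC(#8) = (3, 1, 0, 1)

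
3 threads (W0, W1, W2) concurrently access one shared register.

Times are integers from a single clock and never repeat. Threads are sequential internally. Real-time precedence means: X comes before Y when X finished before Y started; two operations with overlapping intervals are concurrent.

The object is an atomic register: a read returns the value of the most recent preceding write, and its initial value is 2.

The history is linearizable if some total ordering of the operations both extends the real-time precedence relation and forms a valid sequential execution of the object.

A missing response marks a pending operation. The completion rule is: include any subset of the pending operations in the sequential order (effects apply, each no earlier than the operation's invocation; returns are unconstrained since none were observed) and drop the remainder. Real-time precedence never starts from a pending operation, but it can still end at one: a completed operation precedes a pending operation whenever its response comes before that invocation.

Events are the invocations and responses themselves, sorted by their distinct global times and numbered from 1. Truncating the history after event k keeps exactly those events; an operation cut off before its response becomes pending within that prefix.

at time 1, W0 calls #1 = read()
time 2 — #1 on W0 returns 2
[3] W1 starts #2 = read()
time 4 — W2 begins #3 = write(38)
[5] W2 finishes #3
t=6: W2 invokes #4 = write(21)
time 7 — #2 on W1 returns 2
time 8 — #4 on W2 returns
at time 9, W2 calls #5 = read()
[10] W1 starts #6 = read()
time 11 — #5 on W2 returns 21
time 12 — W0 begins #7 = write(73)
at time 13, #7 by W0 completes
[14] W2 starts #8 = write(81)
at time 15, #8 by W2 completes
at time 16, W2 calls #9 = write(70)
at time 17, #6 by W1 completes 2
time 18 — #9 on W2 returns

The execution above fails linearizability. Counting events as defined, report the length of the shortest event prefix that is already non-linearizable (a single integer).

a valid linearization of events 1..16 exists, for instance #1, #2, #3, #4, #5, #6, #7, #8:
1. #1 read() → 2, leaving value 2
2. #2 read() → 2, leaving value 2
3. #3 write(38), leaving value 38
4. #4 write(21), leaving value 21
5. #5 read() → 21, leaving value 21
6. #6 read() (pending, included), leaving value 21
7. #7 write(73), leaving value 73
8. #8 write(81), leaving value 81
event 17 — #6's response, time 17 — after it, nothing linearizes
completion choices over the 1 pending operation (#9) were checked; none helps
sample order #1, #2, #3, #4, #5, #6, #7, #8 (pending dropped) stalls at step 6 — #6 read() → 2 has no legal effect
sample order #1, #2, #3, #4, #5, #7, #6, #8 (pending dropped) stalls at step 7 — #6 read() → 2 has no legal effect

17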